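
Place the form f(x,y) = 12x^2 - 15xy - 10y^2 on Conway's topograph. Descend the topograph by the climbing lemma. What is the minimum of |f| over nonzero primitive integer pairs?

descent: ρ → (-10,15,12)  [lands on river]
river: ρ → (12,9,-13)
river: ρ → (-13,17,8)
river: ρ → (8,15,-15)
river: ρ → (-15,15,8)
river: ρ → (8,17,-13)
river: ρ → (-13,9,12)
river: ρ → (12,15,-10)
river: ρ → (-10,25,2)
river: ρ → (2,23,-22)
river: ρ → (-22,21,3)
river: ρ → (3,21,-22)
river: ρ → (-22,23,2)
river: ρ → (2,25,-10)
closes: descent 1, river 14
min |a| on river = 2

2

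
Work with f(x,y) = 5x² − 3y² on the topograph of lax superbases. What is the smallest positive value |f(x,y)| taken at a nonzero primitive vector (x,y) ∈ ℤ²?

descent: ρ → (-3,6,2)  [lands on river]
river: ρ → (2,6,-3)
closes: descent 1, river 2
min |a| on river = 2

2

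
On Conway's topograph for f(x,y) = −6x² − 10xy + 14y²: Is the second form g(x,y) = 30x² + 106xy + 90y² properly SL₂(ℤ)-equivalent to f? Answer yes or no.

D₁ = 436, D₂ = 436
river cycle of f (length 14): (14, 10, -6), (-6, 14, 10), (10, 6, -10), (-10, 14, 6), (6, 10, -14), (-14, 18, 2), (2, 18, -14), (-14, 10, 6), (6, 14, -10), (-10, 6, 10), … (4 more)
river cycle of g (length 14): (14, 10, -6), (-6, 14, 10), (10, 6, -10), (-10, 14, 6), (6, 10, -14), (-14, 18, 2), (2, 18, -14), (-14, 10, 6), (6, 14, -10), (-10, 6, 10), … (4 more)
cycles coincide ⇒ equivalent

yes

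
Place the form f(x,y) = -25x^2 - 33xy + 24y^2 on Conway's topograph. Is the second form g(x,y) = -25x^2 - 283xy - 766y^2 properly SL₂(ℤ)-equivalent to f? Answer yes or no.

D₁ = 3489, D₂ = 3489
river cycle of f (length 52): (24, 33, -25), (-25, 17, 32), (32, 47, -10), (-10, 53, 17), (17, 49, -16), (-16, 47, 20), (20, 33, -30), (-30, 27, 23), (23, 19, -34), (-34, 49, 8), … (42 more)
river cycle of g (length 52): (-25, 17, 32), (32, 47, -10), (-10, 53, 17), (17, 49, -16), (-16, 47, 20), (20, 33, -30), (-30, 27, 23), (23, 19, -34), (-34, 49, 8), (8, 47, -40), … (42 more)
cycles coincide ⇒ equivalent

yes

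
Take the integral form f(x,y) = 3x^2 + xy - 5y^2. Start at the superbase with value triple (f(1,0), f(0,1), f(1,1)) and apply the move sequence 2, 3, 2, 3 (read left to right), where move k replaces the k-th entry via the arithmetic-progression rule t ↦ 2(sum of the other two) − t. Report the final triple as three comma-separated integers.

start (3,-5,-1) = (f(1,0),f(0,1),f(1,1))
replace slot 2: 2·(3+(-1)) − (-5) = 9 → (3,9,-1)
replace slot 3: 2·(3+9) − (-1) = 25 → (3,9,25)
replace slot 2: 2·(3+25) − 9 = 47 → (3,47,25)
replace slot 3: 2·(3+47) − 25 = 75 → (3,47,75)

3,47,75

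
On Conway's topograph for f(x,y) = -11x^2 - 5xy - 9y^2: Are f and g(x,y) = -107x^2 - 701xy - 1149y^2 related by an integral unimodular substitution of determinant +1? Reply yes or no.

D₁ = -371, D₂ = -371
f is negative-definite; reduce −f:
−f: flip: (11,5,9)→(9,-5,11)
−f: reduced (well bottom): (9,-5,11) with a≤c, −a<b≤a
flip sign back: reduced form of f is (-9,5,-11)
g is negative-definite; reduce −g:
−g: translate: b→59 (≡701 mod 214), so (107,701,1149)→(107,59,9)
−g: flip: (107,59,9)→(9,-59,107)
−g: translate: b→-5 (≡-59 mod 18), so (9,-59,107)→(9,-5,11)
−g: reduced (well bottom): (9,-5,11) with a≤c, −a<b≤a
flip sign back: reduced form of g is (-9,5,-11)
reduced forms (-9, 5, -11) vs (-9, 5, -11) ⇒ equivalent

yes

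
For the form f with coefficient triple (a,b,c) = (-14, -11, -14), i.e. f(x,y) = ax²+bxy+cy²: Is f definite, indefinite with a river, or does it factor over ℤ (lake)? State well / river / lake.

D = b²−4ac = (-11)² − 4·(-14)·(-14) = -663
D < 0 ⇒ definite ⇒ every region one sign ⇒ single well

well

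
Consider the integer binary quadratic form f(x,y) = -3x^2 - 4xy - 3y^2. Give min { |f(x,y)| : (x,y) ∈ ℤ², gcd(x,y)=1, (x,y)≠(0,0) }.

translate: b→-2 (≡4 mod 6), so (3,4,3)→(3,-2,2)
flip: (3,-2,2)→(2,2,3)
reduced (well bottom): (2,2,3) with a≤c, −a<b≤a
well minimum |f| = |-2| = 2 (negative-definite)

2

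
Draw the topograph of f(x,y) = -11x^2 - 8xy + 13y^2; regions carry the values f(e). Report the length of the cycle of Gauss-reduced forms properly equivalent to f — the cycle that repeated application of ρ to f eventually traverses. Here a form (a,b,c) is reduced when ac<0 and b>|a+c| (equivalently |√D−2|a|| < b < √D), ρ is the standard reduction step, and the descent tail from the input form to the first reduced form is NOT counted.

D = 636, ⌊√D⌋ = 25
descent: ρ → (13,8,-11)  [lands on river]
river: ρ → (-11,14,10)
river: ρ → (10,6,-15)
river: ρ → (-15,24,1)
river: ρ → (1,24,-15)
river: ρ → (-15,6,10)
river: ρ → (10,14,-11)
river: ρ → (-11,8,13)
river: ρ → (13,18,-6)
river: ρ → (-6,18,13)
ρ-cycle length = 10 (tail of 1 descent step not counted)

10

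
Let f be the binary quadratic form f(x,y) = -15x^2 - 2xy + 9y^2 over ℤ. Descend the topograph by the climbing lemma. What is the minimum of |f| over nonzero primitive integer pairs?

descent: ρ → (9,20,-4)  [lands on river]
river: ρ → (-4,20,9)
river: ρ → (9,16,-8)
river: ρ → (-8,16,9)
closes: descent 1, river 4
min |a| on river = 4

4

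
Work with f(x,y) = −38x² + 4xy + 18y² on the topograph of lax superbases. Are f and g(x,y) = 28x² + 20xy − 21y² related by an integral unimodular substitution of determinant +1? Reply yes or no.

D₁ = 2752, D₂ = 2752
river cycle of f (length 16): (18, 32, -24), (-24, 16, 26), (26, 36, -14), (-14, 48, 8), (8, 48, -14), (-14, 36, 26), (26, 16, -24), (-24, 32, 18), (18, 40, -16), (-16, 24, 34), … (6 more)
river cycle of g (length 16): (-21, 22, 27), (27, 32, -16), (-16, 32, 27), (27, 22, -21), (-21, 20, 28), (28, 36, -13), (-13, 42, 19), (19, 34, -21), (-21, 50, 3), (3, 52, -4), … (6 more)
cycles differ ⇒ inequivalent

no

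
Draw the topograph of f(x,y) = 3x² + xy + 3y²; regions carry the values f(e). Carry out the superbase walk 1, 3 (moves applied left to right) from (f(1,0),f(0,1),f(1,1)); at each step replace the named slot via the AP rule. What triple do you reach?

start (3,3,7) = (f(1,0),f(0,1),f(1,1))
replace slot 1: 2·(3+7) − 3 = 17 → (17,3,7)
replace slot 3: 2·(17+3) − 7 = 33 → (17,3,33)

17,3,33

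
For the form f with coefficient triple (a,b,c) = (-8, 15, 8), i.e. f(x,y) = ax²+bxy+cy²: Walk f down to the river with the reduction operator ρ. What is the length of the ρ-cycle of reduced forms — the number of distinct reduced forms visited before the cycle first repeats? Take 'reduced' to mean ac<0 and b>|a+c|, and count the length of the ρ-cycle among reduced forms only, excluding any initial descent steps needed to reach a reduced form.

D = 481, ⌊√D⌋ = 21
river: ρ → (8,17,-6)
river: ρ → (-6,19,5)
river: ρ → (5,21,-2)
river: ρ → (-2,19,15)
river: ρ → (15,11,-6)
river: ρ → (-6,13,13)
river: ρ → (13,13,-6)
river: ρ → (-6,11,15)
river: ρ → (15,19,-2)
river: ρ → (-2,21,5)
river: ρ → (5,19,-6)
river: ρ → (-6,17,8)
river: ρ → (8,15,-8)
river: ρ → (-8,17,6)
river: ρ → (6,19,-5)
river: ρ → (-5,21,2)
river: ρ → (2,19,-15)
river: ρ → (-15,11,6)
river: ρ → (6,13,-13)
river: ρ → (-13,13,6)
river: ρ → (6,11,-15)
river: ρ → (-15,19,2)
river: ρ → (2,21,-5)
river: ρ → (-5,19,6)
river: ρ → (6,17,-8)
river: ρ → (-8,15,8)
ρ-cycle length = 26 (tail of 0 descent steps not counted)

26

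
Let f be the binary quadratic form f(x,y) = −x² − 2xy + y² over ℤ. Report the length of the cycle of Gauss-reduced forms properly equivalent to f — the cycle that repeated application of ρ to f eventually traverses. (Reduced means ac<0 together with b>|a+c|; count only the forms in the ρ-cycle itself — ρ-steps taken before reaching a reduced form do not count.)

D = 8, ⌊√D⌋ = 2
descent: ρ → (1,2,-1)  [lands on river]
river: ρ → (-1,2,1)
ρ-cycle length = 2 (tail of 1 descent step not counted)

2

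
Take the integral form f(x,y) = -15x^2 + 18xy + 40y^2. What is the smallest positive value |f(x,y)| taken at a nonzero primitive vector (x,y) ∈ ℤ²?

descent: ρ → (40,-18,-15)
descent: ρ → (-15,48,7)  [lands on river]
river: ρ → (7,50,-8)
river: ρ → (-8,46,19)
river: ρ → (19,30,-24)
river: ρ → (-24,18,25)
river: ρ → (25,32,-17)
river: ρ → (-17,36,21)
river: ρ → (21,48,-5)
river: ρ → (-5,52,1)
river: ρ → (1,52,-5)
river: ρ → (-5,48,21)
river: ρ → (21,36,-17)
river: ρ → (-17,32,25)
river: ρ → (25,18,-24)
river: ρ → (-24,30,19)
river: ρ → (19,46,-8)
river: ρ → (-8,50,7)
river: ρ → (7,48,-15)
river: ρ → (-15,42,16)
river: ρ → (16,22,-35)
river: ρ → (-35,48,3)
river: ρ → (3,48,-35)
river: ρ → (-35,22,16)
river: ρ → (16,42,-15)
closes: descent 2, river 24
min |a| on river = 1

1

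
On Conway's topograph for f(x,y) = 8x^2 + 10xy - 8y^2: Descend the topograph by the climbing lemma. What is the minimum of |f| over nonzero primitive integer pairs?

river: ρ → (-8,6,10)
river: ρ → (10,14,-4)
river: ρ → (-4,18,2)
river: ρ → (2,18,-4)
river: ρ → (-4,14,10)
river: ρ → (10,6,-8)
river: ρ → (-8,10,8)
river: ρ → (8,6,-10)
river: ρ → (-10,14,4)
river: ρ → (4,18,-2)
river: ρ → (-2,18,4)
river: ρ → (4,14,-10)
river: ρ → (-10,6,8)
river: ρ → (8,10,-8)
closes: descent 0, river 14
min |a| on river = 2

2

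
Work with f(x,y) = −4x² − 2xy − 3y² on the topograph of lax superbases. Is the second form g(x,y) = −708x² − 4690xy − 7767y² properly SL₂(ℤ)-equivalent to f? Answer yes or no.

D₁ = -44, D₂ = -44
f is negative-definite; reduce −f:
−f: flip: (4,2,3)→(3,-2,4)
−f: reduced (well bottom): (3,-2,4) with a≤c, −a<b≤a
flip sign back: reduced form of f is (-3,2,-4)
g is negative-definite; reduce −g:
−g: translate: b→442 (≡4690 mod 1416), so (708,4690,7767)→(708,442,69)
−g: flip: (708,442,69)→(69,-442,708)
−g: translate: b→-28 (≡-442 mod 138), so (69,-442,708)→(69,-28,3)
−g: flip: (69,-28,3)→(3,28,69)
−g: translate: b→-2 (≡28 mod 6), so (3,28,69)→(3,-2,4)
−g: reduced (well bottom): (3,-2,4) with a≤c, −a<b≤a
flip sign back: reduced form of g is (-3,2,-4)
reduced forms (-3, 2, -4) vs (-3, 2, -4) ⇒ equivalent

yes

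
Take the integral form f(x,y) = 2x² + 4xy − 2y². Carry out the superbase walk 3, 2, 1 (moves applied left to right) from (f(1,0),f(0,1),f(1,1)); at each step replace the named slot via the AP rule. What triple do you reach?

start (2,-2,4) = (f(1,0),f(0,1),f(1,1))
replace slot 3: 2·(2+(-2)) − 4 = -4 → (2,-2,-4)
replace slot 2: 2·(2+(-4)) − (-2) = -2 → (2,-2,-4)
replace slot 1: 2·((-2)+(-4)) − 2 = -14 → (-14,-2,-4)

-14,-2,-4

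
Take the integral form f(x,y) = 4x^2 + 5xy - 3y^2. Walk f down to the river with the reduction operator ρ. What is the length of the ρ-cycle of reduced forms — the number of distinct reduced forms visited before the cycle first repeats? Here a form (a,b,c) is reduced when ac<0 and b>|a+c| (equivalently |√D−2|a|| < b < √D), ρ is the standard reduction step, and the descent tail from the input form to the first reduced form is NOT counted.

D = 73, ⌊√D⌋ = 8
river: ρ → (-3,7,2)
river: ρ → (2,5,-6)
river: ρ → (-6,7,1)
river: ρ → (1,7,-6)
river: ρ → (-6,5,2)
river: ρ → (2,7,-3)
river: ρ → (-3,5,4)
river: ρ → (4,3,-4)
river: ρ → (-4,5,3)
river: ρ → (3,7,-2)
river: ρ → (-2,5,6)
river: ρ → (6,7,-1)
river: ρ → (-1,7,6)
river: ρ → (6,5,-2)
river: ρ → (-2,7,3)
river: ρ → (3,5,-4)
river: ρ → (-4,3,4)
river: ρ → (4,5,-3)
ρ-cycle length = 18 (tail of 0 descent steps not counted)

18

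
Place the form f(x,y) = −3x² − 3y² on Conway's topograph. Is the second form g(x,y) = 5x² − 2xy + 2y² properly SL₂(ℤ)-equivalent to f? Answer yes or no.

D₁ = -36, D₂ = -36
f is negative-definite; reduce −f:
−f: reduced (well bottom): (3,0,3) with a≤c, −a<b≤a
flip sign back: reduced form of f is (-3,0,-3)
g: flip: (5,-2,2)→(2,2,5)
g: reduced (well bottom): (2,2,5) with a≤c, −a<b≤a
reduced forms (-3, 0, -3) vs (2, 2, 5) ⇒ inequivalent

no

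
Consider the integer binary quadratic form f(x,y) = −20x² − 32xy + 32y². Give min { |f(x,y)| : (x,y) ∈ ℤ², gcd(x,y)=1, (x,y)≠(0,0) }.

descent: ρ → (32,32,-20)  [lands on river]
river: ρ → (-20,48,16)
river: ρ → (16,48,-20)
river: ρ → (-20,32,32)
closes: descent 1, river 4
min |a| on river = 16

16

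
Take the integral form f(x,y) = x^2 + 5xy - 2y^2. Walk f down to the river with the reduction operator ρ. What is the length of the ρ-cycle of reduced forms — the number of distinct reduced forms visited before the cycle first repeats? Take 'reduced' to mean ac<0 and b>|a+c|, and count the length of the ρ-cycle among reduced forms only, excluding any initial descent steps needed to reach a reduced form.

D = 33, ⌊√D⌋ = 5
river: ρ → (-2,3,3)
river: ρ → (3,3,-2)
river: ρ → (-2,5,1)
river: ρ → (1,5,-2)
ρ-cycle length = 4 (tail of 0 descent steps not counted)

4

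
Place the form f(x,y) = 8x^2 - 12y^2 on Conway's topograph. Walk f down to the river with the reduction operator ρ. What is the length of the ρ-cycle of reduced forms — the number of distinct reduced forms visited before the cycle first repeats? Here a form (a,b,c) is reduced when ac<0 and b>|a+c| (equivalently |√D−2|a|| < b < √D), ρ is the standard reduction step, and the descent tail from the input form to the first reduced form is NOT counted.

D = 384, ⌊√D⌋ = 19
descent: ρ → (-12,0,8)
descent: ρ → (8,16,-4)  [lands on river]
river: ρ → (-4,16,8)
ρ-cycle length = 2 (tail of 2 descent steps not counted)

2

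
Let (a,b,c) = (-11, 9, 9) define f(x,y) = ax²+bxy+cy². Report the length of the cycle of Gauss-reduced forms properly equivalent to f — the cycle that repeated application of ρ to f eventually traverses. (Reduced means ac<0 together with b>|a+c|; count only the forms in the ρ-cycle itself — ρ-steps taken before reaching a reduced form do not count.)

D = 477, ⌊√D⌋ = 21
river: ρ → (9,9,-11)
river: ρ → (-11,13,7)
river: ρ → (7,15,-9)
river: ρ → (-9,21,1)
river: ρ → (1,21,-9)
river: ρ → (-9,15,7)
river: ρ → (7,13,-11)
river: ρ → (-11,9,9)
ρ-cycle length = 8 (tail of 0 descent steps not counted)

8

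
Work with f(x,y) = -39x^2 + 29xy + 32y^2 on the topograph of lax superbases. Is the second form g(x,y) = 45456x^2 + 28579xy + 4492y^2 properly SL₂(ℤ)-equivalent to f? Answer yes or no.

D₁ = 5833, D₂ = 5833
river cycle of f (length 112): (32, 35, -36), (-36, 37, 31), (31, 25, -42), (-42, 59, 14), (14, 53, -54), (-54, 55, 13), (13, 75, -4), (-4, 69, 67), (67, 65, -6), (-6, 67, 56), … (102 more)
river cycle of g (length 112): (22, 49, -39), (-39, 29, 32), (32, 35, -36), (-36, 37, 31), (31, 25, -42), (-42, 59, 14), (14, 53, -54), (-54, 55, 13), (13, 75, -4), (-4, 69, 67), … (102 more)
cycles coincide ⇒ equivalent

yes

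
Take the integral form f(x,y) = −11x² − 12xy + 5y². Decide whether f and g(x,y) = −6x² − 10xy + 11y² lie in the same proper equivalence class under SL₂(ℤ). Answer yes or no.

D₁ = 364, D₂ = 364
river cycle of f (length 8): (5, 12, -11), (-11, 10, 6), (6, 14, -7), (-7, 14, 6), (6, 10, -11), (-11, 12, 5), (5, 18, -2), (-2, 18, 5)
river cycle of g (length 8): (11, 10, -6), (-6, 14, 7), (7, 14, -6), (-6, 10, 11), (11, 12, -5), (-5, 18, 2), (2, 18, -5), (-5, 12, 11)
cycles differ ⇒ inequivalent

no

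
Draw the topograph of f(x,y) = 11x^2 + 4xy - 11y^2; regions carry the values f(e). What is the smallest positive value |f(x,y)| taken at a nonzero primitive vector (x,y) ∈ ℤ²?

river: ρ → (-11,18,4)
river: ρ → (4,22,-1)
river: ρ → (-1,22,4)
river: ρ → (4,18,-11)
river: ρ → (-11,4,11)
river: ρ → (11,18,-4)
river: ρ → (-4,22,1)
river: ρ → (1,22,-4)
river: ρ → (-4,18,11)
river: ρ → (11,4,-11)
closes: descent 0, river 10
min |a| on river = 1

1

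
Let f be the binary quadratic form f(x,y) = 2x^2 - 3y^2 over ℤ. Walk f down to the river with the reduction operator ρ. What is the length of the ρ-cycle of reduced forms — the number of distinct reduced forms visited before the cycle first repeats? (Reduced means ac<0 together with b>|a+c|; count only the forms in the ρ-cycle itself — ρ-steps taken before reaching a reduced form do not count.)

D = 24, ⌊√D⌋ = 4
descent: ρ → (-3,0,2)
descent: ρ → (2,4,-1)  [lands on river]
river: ρ → (-1,4,2)
ρ-cycle length = 2 (tail of 2 descent steps not counted)

2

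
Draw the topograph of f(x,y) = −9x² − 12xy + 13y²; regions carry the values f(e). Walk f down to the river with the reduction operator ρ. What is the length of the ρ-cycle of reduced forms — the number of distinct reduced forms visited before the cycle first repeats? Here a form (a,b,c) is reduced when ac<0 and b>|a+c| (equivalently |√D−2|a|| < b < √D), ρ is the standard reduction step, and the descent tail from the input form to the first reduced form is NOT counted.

D = 612, ⌊√D⌋ = 24
descent: ρ → (13,12,-9)  [lands on river]
river: ρ → (-9,24,1)
river: ρ → (1,24,-9)
river: ρ → (-9,12,13)
river: ρ → (13,14,-8)
river: ρ → (-8,18,9)
river: ρ → (9,18,-8)
river: ρ → (-8,14,13)
ρ-cycle length = 8 (tail of 1 descent step not counted)

8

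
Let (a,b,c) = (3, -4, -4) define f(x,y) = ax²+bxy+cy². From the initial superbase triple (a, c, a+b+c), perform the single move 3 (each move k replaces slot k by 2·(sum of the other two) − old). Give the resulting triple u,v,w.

start (3,-4,-5) = (f(1,0),f(0,1),f(1,1))
replace slot 3: 2·(3+(-4)) − (-5) = 3 → (3,-4,3)

3,-4,3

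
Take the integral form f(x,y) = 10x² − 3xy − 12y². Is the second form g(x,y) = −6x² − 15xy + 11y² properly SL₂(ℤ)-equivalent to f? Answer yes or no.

D₁ = 489, D₂ = 489
river cycle of f (length 22): (-12, 3, 10), (10, 17, -5), (-5, 13, 16), (16, 19, -2), (-2, 21, 6), (6, 15, -11), (-11, 7, 10), (10, 13, -8), (-8, 19, 4), (4, 21, -3), … (12 more)
river cycle of g (length 22): (11, 15, -6), (-6, 21, 2), (2, 19, -16), (-16, 13, 5), (5, 17, -10), (-10, 3, 12), (12, 21, -1), (-1, 21, 12), (12, 3, -10), (-10, 17, 5), … (12 more)
cycles differ ⇒ inequivalent

no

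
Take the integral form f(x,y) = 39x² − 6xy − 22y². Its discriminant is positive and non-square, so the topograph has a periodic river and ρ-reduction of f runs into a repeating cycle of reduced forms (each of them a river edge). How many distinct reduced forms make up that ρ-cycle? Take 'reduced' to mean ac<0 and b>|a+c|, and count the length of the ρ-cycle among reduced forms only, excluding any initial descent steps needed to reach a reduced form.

D = 3468, ⌊√D⌋ = 58
descent: ρ → (-22,50,11)  [lands on river]
river: ρ → (11,38,-46)
river: ρ → (-46,54,3)
river: ρ → (3,54,-46)
river: ρ → (-46,38,11)
river: ρ → (11,50,-22)
river: ρ → (-22,38,23)
river: ρ → (23,54,-6)
river: ρ → (-6,54,23)
river: ρ → (23,38,-22)
ρ-cycle length = 10 (tail of 1 descent step not counted)

10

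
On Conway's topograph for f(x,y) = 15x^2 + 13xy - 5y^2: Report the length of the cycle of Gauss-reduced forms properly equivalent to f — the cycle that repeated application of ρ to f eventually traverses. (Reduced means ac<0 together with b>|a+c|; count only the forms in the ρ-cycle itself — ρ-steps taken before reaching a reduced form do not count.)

D = 469, ⌊√D⌋ = 21
river: ρ → (-5,17,9)
river: ρ → (9,19,-3)
river: ρ → (-3,17,15)
river: ρ → (15,13,-5)
ρ-cycle length = 4 (tail of 0 descent steps not counted)

4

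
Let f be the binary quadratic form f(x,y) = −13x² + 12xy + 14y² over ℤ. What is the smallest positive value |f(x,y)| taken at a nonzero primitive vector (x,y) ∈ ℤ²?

river: ρ → (14,16,-11)
river: ρ → (-11,28,2)
river: ρ → (2,28,-11)
river: ρ → (-11,16,14)
river: ρ → (14,12,-13)
river: ρ → (-13,14,13)
river: ρ → (13,12,-14)
river: ρ → (-14,16,11)
river: ρ → (11,28,-2)
river: ρ → (-2,28,11)
river: ρ → (11,16,-14)
river: ρ → (-14,12,13)
river: ρ → (13,14,-13)
river: ρ → (-13,12,14)
closes: descent 0, river 14
min |a| on river = 2

2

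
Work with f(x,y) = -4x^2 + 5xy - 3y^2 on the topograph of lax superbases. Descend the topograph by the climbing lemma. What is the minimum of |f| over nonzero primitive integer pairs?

translate: b→3 (≡-5 mod 8), so (4,-5,3)→(4,3,2)
flip: (4,3,2)→(2,-3,4)
translate: b→1 (≡-3 mod 4), so (2,-3,4)→(2,1,3)
reduced (well bottom): (2,1,3) with a≤c, −a<b≤a
well minimum |f| = |-2| = 2 (negative-definite)

2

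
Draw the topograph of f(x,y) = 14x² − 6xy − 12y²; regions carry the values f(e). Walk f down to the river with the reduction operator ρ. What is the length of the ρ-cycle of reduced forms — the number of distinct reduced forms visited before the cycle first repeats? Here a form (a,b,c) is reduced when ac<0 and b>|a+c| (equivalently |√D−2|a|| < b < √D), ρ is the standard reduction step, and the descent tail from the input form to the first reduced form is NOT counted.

D = 708, ⌊√D⌋ = 26
descent: ρ → (-12,6,14)  [lands on river]
river: ρ → (14,22,-4)
river: ρ → (-4,26,2)
river: ρ → (2,26,-4)
river: ρ → (-4,22,14)
river: ρ → (14,6,-12)
river: ρ → (-12,18,8)
river: ρ → (8,14,-16)
river: ρ → (-16,18,6)
river: ρ → (6,18,-16)
river: ρ → (-16,14,8)
river: ρ → (8,18,-12)
ρ-cycle length = 12 (tail of 1 descent step not counted)

12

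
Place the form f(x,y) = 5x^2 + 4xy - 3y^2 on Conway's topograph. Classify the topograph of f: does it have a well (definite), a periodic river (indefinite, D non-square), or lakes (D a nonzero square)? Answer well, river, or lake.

D = b²−4ac = 4² − 4·5·(-3) = 76
D > 0 non-square ⇒ indefinite ⇒ periodic river

river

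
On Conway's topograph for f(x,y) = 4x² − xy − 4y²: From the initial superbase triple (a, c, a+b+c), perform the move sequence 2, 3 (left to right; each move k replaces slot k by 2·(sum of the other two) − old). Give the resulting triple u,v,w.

start (4,-4,-1) = (f(1,0),f(0,1),f(1,1))
replace slot 2: 2·(4+(-1)) − (-4) = 10 → (4,10,-1)
replace slot 3: 2·(4+10) − (-1) = 29 → (4,10,29)

4,10,29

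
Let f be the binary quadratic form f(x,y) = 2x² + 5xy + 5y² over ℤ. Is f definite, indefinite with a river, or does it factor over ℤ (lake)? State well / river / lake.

D = b²−4ac = 5² − 4·2·5 = -15
D < 0 ⇒ definite ⇒ every region one sign ⇒ single well

well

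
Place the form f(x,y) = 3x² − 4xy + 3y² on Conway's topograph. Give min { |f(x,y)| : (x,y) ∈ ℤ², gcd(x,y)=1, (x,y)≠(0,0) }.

translate: b→2 (≡-4 mod 6), so (3,-4,3)→(3,2,2)
flip: (3,2,2)→(2,-2,3)
translate: b→2 (≡-2 mod 4), so (2,-2,3)→(2,2,3)
reduced (well bottom): (2,2,3) with a≤c, −a<b≤a
well minimum = a = 2

2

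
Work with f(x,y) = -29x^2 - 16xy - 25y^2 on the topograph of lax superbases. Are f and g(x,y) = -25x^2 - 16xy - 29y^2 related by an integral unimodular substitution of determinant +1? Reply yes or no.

D₁ = -2644, D₂ = -2644
f is negative-definite; reduce −f:
−f: flip: (29,16,25)→(25,-16,29)
−f: reduced (well bottom): (25,-16,29) with a≤c, −a<b≤a
flip sign back: reduced form of f is (-25,16,-29)
g is negative-definite; reduce −g:
−g: reduced (well bottom): (25,16,29) with a≤c, −a<b≤a
flip sign back: reduced form of g is (-25,-16,-29)
reduced forms (-25, 16, -29) vs (-25, -16, -29) ⇒ inequivalent

no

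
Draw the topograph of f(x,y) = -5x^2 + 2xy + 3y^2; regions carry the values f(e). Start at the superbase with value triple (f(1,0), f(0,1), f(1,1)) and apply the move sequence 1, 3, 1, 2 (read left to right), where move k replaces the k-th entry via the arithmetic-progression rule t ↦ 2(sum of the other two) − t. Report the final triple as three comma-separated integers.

start (-5,3,0) = (f(1,0),f(0,1),f(1,1))
replace slot 1: 2·(3+0) − (-5) = 11 → (11,3,0)
replace slot 3: 2·(11+3) − 0 = 28 → (11,3,28)
replace slot 1: 2·(3+28) − 11 = 51 → (51,3,28)
replace slot 2: 2·(51+28) − 3 = 155 → (51,155,28)

51,155,28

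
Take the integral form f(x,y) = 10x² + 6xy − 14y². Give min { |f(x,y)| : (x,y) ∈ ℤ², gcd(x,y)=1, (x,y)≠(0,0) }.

river: ρ → (-14,22,2)
river: ρ → (2,22,-14)
river: ρ → (-14,6,10)
river: ρ → (10,14,-10)
river: ρ → (-10,6,14)
river: ρ → (14,22,-2)
river: ρ → (-2,22,14)
river: ρ → (14,6,-10)
river: ρ → (-10,14,10)
river: ρ → (10,6,-14)
closes: descent 0, river 10
min |a| on river = 2

2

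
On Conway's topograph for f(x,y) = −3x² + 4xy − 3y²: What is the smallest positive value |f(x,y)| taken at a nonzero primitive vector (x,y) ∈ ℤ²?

translate: b→2 (≡-4 mod 6), so (3,-4,3)→(3,2,2)
flip: (3,2,2)→(2,-2,3)
translate: b→2 (≡-2 mod 4), so (2,-2,3)→(2,2,3)
reduced (well bottom): (2,2,3) with a≤c, −a<b≤a
well minimum |f| = |-2| = 2 (negative-definite)

2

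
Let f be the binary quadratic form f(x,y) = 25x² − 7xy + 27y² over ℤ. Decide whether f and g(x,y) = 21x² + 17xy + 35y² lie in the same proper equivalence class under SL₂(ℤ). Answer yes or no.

D₁ = -2651, D₂ = -2651
f: reduced (well bottom): (25,-7,27) with a≤c, −a<b≤a
g: reduced (well bottom): (21,17,35) with a≤c, −a<b≤a
reduced forms (25, -7, 27) vs (21, 17, 35) ⇒ inequivalent

no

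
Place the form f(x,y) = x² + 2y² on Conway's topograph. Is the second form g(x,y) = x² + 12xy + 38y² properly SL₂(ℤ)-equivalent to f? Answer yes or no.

D₁ = -8, D₂ = -8
f: reduced (well bottom): (1,0,2) with a≤c, −a<b≤a
g: translate: b→0 (≡12 mod 2), so (1,12,38)→(1,0,2)
g: reduced (well bottom): (1,0,2) with a≤c, −a<b≤a
reduced forms (1, 0, 2) vs (1, 0, 2) ⇒ equivalent

yes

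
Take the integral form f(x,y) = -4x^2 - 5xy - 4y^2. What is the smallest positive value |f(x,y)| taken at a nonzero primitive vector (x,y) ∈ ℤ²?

translate: b→-3 (≡5 mod 8), so (4,5,4)→(4,-3,3)
flip: (4,-3,3)→(3,3,4)
reduced (well bottom): (3,3,4) with a≤c, −a<b≤a
well minimum |f| = |-3| = 3 (negative-definite)

3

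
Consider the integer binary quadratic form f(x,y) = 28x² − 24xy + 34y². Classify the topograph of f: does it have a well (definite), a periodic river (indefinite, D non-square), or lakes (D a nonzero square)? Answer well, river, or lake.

D = b²−4ac = (-24)² − 4·28·34 = -3232
D < 0 ⇒ definite ⇒ every region one sign ⇒ single well

well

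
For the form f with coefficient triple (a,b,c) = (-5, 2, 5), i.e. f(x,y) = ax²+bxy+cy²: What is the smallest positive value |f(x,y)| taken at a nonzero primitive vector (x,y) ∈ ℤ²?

river: ρ → (5,8,-2)
river: ρ → (-2,8,5)
river: ρ → (5,2,-5)
river: ρ → (-5,8,2)
river: ρ → (2,8,-5)
river: ρ → (-5,2,5)
closes: descent 0, river 6
min |a| on river = 2

2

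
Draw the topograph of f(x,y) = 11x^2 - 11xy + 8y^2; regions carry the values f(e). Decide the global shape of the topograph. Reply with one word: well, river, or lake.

D = b²−4ac = (-11)² − 4·11·8 = -231
D < 0 ⇒ definite ⇒ every region one sign ⇒ single well

well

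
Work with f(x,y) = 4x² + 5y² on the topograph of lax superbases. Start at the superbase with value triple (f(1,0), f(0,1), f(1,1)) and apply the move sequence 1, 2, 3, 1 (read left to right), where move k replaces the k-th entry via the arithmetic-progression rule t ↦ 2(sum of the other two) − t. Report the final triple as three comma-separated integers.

start (4,5,9) = (f(1,0),f(0,1),f(1,1))
replace slot 1: 2·(5+9) − 4 = 24 → (24,5,9)
replace slot 2: 2·(24+9) − 5 = 61 → (24,61,9)
replace slot 3: 2·(24+61) − 9 = 161 → (24,61,161)
replace slot 1: 2·(61+161) − 24 = 420 → (420,61,161)

420,61,161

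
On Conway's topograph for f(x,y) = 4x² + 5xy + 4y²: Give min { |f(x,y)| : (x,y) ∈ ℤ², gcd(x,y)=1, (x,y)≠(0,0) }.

translate: b→-3 (≡5 mod 8), so (4,5,4)→(4,-3,3)
flip: (4,-3,3)→(3,3,4)
reduced (well bottom): (3,3,4) with a≤c, −a<b≤a
well minimum = a = 3

3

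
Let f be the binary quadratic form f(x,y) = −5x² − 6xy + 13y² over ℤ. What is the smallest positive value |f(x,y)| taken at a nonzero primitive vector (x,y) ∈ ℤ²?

descent: ρ → (13,6,-5)
descent: ρ → (-5,14,5)  [lands on river]
river: ρ → (5,16,-2)
river: ρ → (-2,16,5)
river: ρ → (5,14,-5)
river: ρ → (-5,16,2)
river: ρ → (2,16,-5)
closes: descent 2, river 6
min |a| on river = 2

2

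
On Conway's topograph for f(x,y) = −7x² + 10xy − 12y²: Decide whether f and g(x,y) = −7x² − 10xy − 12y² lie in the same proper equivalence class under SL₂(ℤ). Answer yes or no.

D₁ = -236, D₂ = -236
f is negative-definite; reduce −f:
−f: translate: b→4 (≡-10 mod 14), so (7,-10,12)→(7,4,9)
−f: reduced (well bottom): (7,4,9) with a≤c, −a<b≤a
flip sign back: reduced form of f is (-7,-4,-9)
g is negative-definite; reduce −g:
−g: translate: b→-4 (≡10 mod 14), so (7,10,12)→(7,-4,9)
−g: reduced (well bottom): (7,-4,9) with a≤c, −a<b≤a
flip sign back: reduced form of g is (-7,4,-9)
reduced forms (-7, -4, -9) vs (-7, 4, -9) ⇒ inequivalent

no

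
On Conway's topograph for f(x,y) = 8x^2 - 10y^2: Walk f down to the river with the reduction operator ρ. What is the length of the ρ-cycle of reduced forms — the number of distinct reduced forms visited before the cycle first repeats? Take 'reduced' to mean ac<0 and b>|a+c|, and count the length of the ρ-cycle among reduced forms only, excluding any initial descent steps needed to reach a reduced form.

D = 320, ⌊√D⌋ = 17
descent: ρ → (-10,0,8)
descent: ρ → (8,16,-2)  [lands on river]
river: ρ → (-2,16,8)
ρ-cycle length = 2 (tail of 2 descent steps not counted)

2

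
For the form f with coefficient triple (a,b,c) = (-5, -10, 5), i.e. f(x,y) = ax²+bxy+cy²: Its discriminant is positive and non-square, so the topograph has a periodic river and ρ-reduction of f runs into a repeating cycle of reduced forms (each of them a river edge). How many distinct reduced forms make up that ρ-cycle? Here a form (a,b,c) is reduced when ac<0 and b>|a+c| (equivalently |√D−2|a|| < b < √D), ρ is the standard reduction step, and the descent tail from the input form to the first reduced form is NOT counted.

D = 200, ⌊√D⌋ = 14
descent: ρ → (5,10,-5)  [lands on river]
river: ρ → (-5,10,5)
ρ-cycle length = 2 (tail of 1 descent step not counted)

2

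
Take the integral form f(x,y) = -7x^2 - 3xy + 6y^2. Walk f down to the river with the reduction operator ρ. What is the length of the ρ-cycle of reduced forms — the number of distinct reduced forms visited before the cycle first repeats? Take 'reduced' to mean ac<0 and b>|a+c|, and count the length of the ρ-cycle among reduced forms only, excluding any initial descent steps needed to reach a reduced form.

D = 177, ⌊√D⌋ = 13
descent: ρ → (6,3,-7)  [lands on river]
river: ρ → (-7,11,2)
river: ρ → (2,13,-1)
river: ρ → (-1,13,2)
river: ρ → (2,11,-7)
river: ρ → (-7,3,6)
river: ρ → (6,9,-4)
river: ρ → (-4,7,8)
river: ρ → (8,9,-3)
river: ρ → (-3,9,8)
river: ρ → (8,7,-4)
river: ρ → (-4,9,6)
ρ-cycle length = 12 (tail of 1 descent step not counted)

12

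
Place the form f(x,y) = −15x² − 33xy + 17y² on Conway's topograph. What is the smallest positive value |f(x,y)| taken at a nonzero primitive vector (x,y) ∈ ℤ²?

descent: ρ → (17,33,-15)  [lands on river]
river: ρ → (-15,27,23)
river: ρ → (23,19,-19)
river: ρ → (-19,19,23)
river: ρ → (23,27,-15)
river: ρ → (-15,33,17)
river: ρ → (17,35,-13)
river: ρ → (-13,43,5)
river: ρ → (5,37,-37)
river: ρ → (-37,37,5)
river: ρ → (5,43,-13)
river: ρ → (-13,35,17)
closes: descent 1, river 12
min |a| on river = 5

5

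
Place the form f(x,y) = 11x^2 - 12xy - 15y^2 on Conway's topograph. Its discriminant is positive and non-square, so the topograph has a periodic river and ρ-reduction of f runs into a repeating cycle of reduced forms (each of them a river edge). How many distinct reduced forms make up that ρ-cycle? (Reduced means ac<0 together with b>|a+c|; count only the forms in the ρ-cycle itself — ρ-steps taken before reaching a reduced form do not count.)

D = 804, ⌊√D⌋ = 28
descent: ρ → (-15,12,11)  [lands on river]
river: ρ → (11,10,-16)
river: ρ → (-16,22,5)
river: ρ → (5,28,-1)
river: ρ → (-1,28,5)
river: ρ → (5,22,-16)
river: ρ → (-16,10,11)
river: ρ → (11,12,-15)
river: ρ → (-15,18,8)
river: ρ → (8,14,-19)
river: ρ → (-19,24,3)
river: ρ → (3,24,-19)
river: ρ → (-19,14,8)
river: ρ → (8,18,-15)
ρ-cycle length = 14 (tail of 1 descent step not counted)

14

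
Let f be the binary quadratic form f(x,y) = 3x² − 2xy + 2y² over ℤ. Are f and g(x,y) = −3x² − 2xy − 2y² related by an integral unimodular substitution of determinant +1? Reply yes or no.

D₁ = -20, D₂ = -20
f: flip: (3,-2,2)→(2,2,3)
f: reduced (well bottom): (2,2,3) with a≤c, −a<b≤a
g is negative-definite; reduce −g:
−g: flip: (3,2,2)→(2,-2,3)
−g: translate: b→2 (≡-2 mod 4), so (2,-2,3)→(2,2,3)
−g: reduced (well bottom): (2,2,3) with a≤c, −a<b≤a
flip sign back: reduced form of g is (-2,-2,-3)
reduced forms (2, 2, 3) vs (-2, -2, -3) ⇒ inequivalent

no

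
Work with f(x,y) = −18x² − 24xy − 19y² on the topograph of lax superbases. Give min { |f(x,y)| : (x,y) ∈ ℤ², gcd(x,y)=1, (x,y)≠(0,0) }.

translate: b→-12 (≡24 mod 36), so (18,24,19)→(18,-12,13)
flip: (18,-12,13)→(13,12,18)
reduced (well bottom): (13,12,18) with a≤c, −a<b≤a
well minimum |f| = |-13| = 13 (negative-definite)

13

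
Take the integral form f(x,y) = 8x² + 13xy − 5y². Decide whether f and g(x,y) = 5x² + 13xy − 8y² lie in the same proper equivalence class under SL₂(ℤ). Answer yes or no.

D₁ = 329, D₂ = 329
river cycle of f (length 16): (-5, 17, 2), (2, 15, -13), (-13, 11, 4), (4, 13, -10), (-10, 7, 7), (7, 7, -10), (-10, 13, 4), (4, 11, -13), (-13, 15, 2), (2, 17, -5), … (6 more)
river cycle of g (length 16): (-8, 3, 10), (10, 17, -1), (-1, 17, 10), (10, 3, -8), (-8, 13, 5), (5, 17, -2), (-2, 15, 13), (13, 11, -4), (-4, 13, 10), (10, 7, -7), … (6 more)
cycles differ ⇒ inequivalent

no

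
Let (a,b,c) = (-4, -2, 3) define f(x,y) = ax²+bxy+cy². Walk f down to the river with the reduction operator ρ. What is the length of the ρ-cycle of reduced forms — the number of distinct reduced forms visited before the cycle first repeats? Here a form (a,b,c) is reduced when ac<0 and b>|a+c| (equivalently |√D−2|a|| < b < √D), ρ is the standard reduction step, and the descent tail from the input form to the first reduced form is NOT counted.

D = 52, ⌊√D⌋ = 7
descent: ρ → (3,2,-4)  [lands on river]
river: ρ → (-4,6,1)
river: ρ → (1,6,-4)
river: ρ → (-4,2,3)
river: ρ → (3,4,-3)
river: ρ → (-3,2,4)
river: ρ → (4,6,-1)
river: ρ → (-1,6,4)
river: ρ → (4,2,-3)
river: ρ → (-3,4,3)
ρ-cycle length = 10 (tail of 1 descent step not counted)

10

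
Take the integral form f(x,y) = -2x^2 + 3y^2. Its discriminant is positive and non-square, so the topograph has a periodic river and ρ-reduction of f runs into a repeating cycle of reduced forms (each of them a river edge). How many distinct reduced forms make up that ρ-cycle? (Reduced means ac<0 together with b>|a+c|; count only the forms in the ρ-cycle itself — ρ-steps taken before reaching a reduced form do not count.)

D = 24, ⌊√D⌋ = 4
descent: ρ → (3,0,-2)
descent: ρ → (-2,4,1)  [lands on river]
river: ρ → (1,4,-2)
ρ-cycle length = 2 (tail of 2 descent steps not counted)

2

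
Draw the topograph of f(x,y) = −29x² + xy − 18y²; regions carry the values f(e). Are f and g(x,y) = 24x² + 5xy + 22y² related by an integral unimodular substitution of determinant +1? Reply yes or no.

D₁ = -2087, D₂ = -2087
f is negative-definite; reduce −f:
−f: flip: (29,-1,18)→(18,1,29)
−f: reduced (well bottom): (18,1,29) with a≤c, −a<b≤a
flip sign back: reduced form of f is (-18,-1,-29)
g: flip: (24,5,22)→(22,-5,24)
g: reduced (well bottom): (22,-5,24) with a≤c, −a<b≤a
reduced forms (-18, -1, -29) vs (22, -5, 24) ⇒ inequivalent

no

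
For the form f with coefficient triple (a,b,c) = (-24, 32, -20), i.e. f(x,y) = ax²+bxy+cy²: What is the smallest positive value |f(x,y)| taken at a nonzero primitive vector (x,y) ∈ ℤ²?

translate: b→16 (≡-32 mod 48), so (24,-32,20)→(24,16,12)
flip: (24,16,12)→(12,-16,24)
translate: b→8 (≡-16 mod 24), so (12,-16,24)→(12,8,20)
reduced (well bottom): (12,8,20) with a≤c, −a<b≤a
well minimum |f| = |-12| = 12 (negative-definite)

12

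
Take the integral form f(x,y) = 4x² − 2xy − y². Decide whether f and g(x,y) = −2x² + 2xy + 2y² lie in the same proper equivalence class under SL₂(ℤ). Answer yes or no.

D₁ = 20, D₂ = 20
river cycle of f (length 2): (-1, 4, 1), (1, 4, -1)
river cycle of g (length 2): (2, 2, -2), (-2, 2, 2)
cycles differ ⇒ inequivalent

no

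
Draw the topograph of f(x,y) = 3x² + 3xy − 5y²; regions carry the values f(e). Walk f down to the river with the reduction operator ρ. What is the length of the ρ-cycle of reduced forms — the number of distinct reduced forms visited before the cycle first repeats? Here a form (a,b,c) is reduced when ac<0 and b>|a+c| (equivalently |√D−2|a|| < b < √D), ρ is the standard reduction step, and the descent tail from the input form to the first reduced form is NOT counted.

D = 69, ⌊√D⌋ = 8
river: ρ → (-5,7,1)
river: ρ → (1,7,-5)
river: ρ → (-5,3,3)
river: ρ → (3,3,-5)
ρ-cycle length = 4 (tail of 0 descent steps not counted)

4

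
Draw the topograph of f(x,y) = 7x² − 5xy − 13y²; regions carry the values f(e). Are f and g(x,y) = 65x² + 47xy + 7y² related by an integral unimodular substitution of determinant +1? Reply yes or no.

D₁ = 389, D₂ = 389
river cycle of f (length 14): (7, 9, -11), (-11, 13, 5), (5, 17, -5), (-5, 13, 11), (11, 9, -7), (-7, 19, 1), (1, 19, -7), (-7, 9, 11), (11, 13, -5), (-5, 17, 5), … (4 more)
river cycle of g (length 14): (7, 9, -11), (-11, 13, 5), (5, 17, -5), (-5, 13, 11), (11, 9, -7), (-7, 19, 1), (1, 19, -7), (-7, 9, 11), (11, 13, -5), (-5, 17, 5), … (4 more)
cycles coincide ⇒ equivalent

yes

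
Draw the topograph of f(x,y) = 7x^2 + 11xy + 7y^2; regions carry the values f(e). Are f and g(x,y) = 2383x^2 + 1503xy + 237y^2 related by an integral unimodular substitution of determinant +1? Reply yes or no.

D₁ = -75, D₂ = -75
f: translate: b→-3 (≡11 mod 14), so (7,11,7)→(7,-3,3)
f: flip: (7,-3,3)→(3,3,7)
f: reduced (well bottom): (3,3,7) with a≤c, −a<b≤a
g: flip: (2383,1503,237)→(237,-1503,2383)
g: translate: b→-81 (≡-1503 mod 474), so (237,-1503,2383)→(237,-81,7)
g: flip: (237,-81,7)→(7,81,237)
g: translate: b→-3 (≡81 mod 14), so (7,81,237)→(7,-3,3)
g: flip: (7,-3,3)→(3,3,7)
g: reduced (well bottom): (3,3,7) with a≤c, −a<b≤a
reduced forms (3, 3, 7) vs (3, 3, 7) ⇒ equivalent

yes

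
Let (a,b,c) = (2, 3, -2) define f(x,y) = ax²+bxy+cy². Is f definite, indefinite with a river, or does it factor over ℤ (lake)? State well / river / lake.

D = b²−4ac = 3² − 4·2·(-2) = 25
D = 5² is a perfect square ⇒ form factors over ℤ ⇒ lakes

lake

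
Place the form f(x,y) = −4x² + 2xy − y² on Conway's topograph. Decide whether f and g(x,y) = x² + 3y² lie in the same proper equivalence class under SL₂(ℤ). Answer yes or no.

D₁ = -12, D₂ = -12
f is negative-definite; reduce −f:
−f: flip: (4,-2,1)→(1,2,4)
−f: translate: b→0 (≡2 mod 2), so (1,2,4)→(1,0,3)
−f: reduced (well bottom): (1,0,3) with a≤c, −a<b≤a
flip sign back: reduced form of f is (-1,0,-3)
g: reduced (well bottom): (1,0,3) with a≤c, −a<b≤a
reduced forms (-1, 0, -3) vs (1, 0, 3) ⇒ inequivalent

no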